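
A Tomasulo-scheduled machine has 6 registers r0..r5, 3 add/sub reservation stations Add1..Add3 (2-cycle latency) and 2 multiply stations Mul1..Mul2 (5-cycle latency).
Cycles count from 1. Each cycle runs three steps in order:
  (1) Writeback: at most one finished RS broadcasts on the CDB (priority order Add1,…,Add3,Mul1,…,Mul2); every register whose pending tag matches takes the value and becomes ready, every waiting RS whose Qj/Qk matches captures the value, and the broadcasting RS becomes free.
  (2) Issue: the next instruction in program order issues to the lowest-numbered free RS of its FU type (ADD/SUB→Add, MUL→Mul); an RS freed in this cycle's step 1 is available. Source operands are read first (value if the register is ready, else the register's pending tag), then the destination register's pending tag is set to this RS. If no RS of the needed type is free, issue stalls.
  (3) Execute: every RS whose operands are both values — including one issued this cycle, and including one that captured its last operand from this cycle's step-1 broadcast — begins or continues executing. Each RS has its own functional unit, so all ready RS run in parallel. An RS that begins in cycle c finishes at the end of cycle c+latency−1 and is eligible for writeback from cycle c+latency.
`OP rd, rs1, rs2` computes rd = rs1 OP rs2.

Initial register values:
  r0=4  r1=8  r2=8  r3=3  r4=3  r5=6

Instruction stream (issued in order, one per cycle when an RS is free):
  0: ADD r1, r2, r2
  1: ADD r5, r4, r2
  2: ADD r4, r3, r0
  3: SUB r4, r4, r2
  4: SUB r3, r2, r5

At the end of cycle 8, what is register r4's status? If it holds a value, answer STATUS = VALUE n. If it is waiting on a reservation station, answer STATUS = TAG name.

c1: issue ADD r1<-Add1 | r0:4,r1:Add1,r2:8,r3:3,r4:3,r5:6
c2: issue ADD r5<-Add2 | r0:4,r1:Add1,r2:8,r3:3,r4:3,r5:Add2
c3: CDB Add1=16; issue ADD r4<-Add1 | r0:4,r1:16,r2:8,r3:3,r4:Add1,r5:Add2
c4: CDB Add2=11; issue SUB r4<-Add2 | r0:4,r1:16,r2:8,r3:3,r4:Add2,r5:11
c5: CDB Add1=7; issue SUB r3<-Add1 | r0:4,r1:16,r2:8,r3:Add1,r4:Add2,r5:11
c6: - | r0:4,r1:16,r2:8,r3:Add1,r4:Add2,r5:11
c7: CDB Add1=-3 | r0:4,r1:16,r2:8,r3:-3,r4:Add2,r5:11
c8: CDB Add2=-1 | r0:4,r1:16,r2:8,r3:-3,r4:-1,r5:11

STATUS = VALUE -1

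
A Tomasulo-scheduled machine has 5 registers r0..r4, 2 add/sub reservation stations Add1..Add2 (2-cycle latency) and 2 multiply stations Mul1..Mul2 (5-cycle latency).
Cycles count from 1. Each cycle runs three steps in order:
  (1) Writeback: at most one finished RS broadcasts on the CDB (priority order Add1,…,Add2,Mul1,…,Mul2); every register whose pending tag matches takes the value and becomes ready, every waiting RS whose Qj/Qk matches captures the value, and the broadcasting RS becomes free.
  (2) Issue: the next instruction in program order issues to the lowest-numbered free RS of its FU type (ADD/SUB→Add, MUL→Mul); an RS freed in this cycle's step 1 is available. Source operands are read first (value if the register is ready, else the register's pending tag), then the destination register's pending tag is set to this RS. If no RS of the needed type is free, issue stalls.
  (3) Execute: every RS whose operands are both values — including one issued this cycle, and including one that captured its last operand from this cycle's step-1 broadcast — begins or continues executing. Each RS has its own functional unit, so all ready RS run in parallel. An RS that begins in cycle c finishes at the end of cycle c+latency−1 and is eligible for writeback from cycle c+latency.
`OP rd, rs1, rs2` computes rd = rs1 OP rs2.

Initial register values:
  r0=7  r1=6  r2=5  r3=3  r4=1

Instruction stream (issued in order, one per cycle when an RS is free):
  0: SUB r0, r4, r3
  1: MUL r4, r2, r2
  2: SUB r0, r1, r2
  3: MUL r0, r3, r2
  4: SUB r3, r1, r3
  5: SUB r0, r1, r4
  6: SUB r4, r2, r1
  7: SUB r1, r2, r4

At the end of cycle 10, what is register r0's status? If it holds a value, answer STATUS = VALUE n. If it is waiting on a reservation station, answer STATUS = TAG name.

cycle 1: issue SUB r0<-Add1 // r0:Add1,r1:6,r2:5,r3:3,r4:1
cycle 2: issue MUL r4<-Mul1 // r0:Add1,r1:6,r2:5,r3:3,r4:Mul1
cycle 3: CDB Add1=-2; issue SUB r0<-Add1 // r0:Add1,r1:6,r2:5,r3:3,r4:Mul1
cycle 4: issue MUL r0<-Mul2 // r0:Mul2,r1:6,r2:5,r3:3,r4:Mul1
cycle 5: CDB Add1=1; issue SUB r3<-Add1 // r0:Mul2,r1:6,r2:5,r3:Add1,r4:Mul1
cycle 6: issue SUB r0<-Add2 // r0:Add2,r1:6,r2:5,r3:Add1,r4:Mul1
cycle 7: CDB Add1=3; issue SUB r4<-Add1 // r0:Add2,r1:6,r2:5,r3:3,r4:Add1
cycle 8: CDB Mul1=25; stall // r0:Add2,r1:6,r2:5,r3:3,r4:Add1
cycle 9: CDB Add1=-1; issue SUB r1<-Add1 // r0:Add2,r1:Add1,r2:5,r3:3,r4:-1
cycle 10: CDB Add2=-19 // r0:-19,r1:Add1,r2:5,r3:3,r4:-1

STATUS = VALUE -19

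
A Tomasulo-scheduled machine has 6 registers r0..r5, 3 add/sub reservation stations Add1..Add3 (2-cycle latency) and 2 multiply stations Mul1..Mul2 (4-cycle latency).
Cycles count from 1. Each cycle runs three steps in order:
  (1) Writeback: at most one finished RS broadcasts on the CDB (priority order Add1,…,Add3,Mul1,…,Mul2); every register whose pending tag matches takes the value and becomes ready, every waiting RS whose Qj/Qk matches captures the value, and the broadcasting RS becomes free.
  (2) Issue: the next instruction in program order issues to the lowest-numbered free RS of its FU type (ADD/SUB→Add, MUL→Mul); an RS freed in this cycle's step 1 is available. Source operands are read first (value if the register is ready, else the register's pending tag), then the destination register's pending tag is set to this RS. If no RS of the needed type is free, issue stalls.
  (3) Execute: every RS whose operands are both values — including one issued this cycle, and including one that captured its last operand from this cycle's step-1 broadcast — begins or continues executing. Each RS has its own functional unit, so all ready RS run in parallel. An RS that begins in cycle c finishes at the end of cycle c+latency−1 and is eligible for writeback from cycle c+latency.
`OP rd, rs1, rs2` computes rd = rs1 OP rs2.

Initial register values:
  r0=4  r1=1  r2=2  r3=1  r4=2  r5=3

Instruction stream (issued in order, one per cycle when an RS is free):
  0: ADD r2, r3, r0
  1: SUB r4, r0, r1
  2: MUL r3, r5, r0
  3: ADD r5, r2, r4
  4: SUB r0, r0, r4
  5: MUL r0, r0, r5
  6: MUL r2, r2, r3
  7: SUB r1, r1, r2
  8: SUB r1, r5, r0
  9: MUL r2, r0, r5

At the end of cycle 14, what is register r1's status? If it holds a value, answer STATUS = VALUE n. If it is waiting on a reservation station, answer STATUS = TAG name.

  c1: issue ADD r2<-Add1  regs: r0:4,r1:1,r2:Add1,r3:1,r4:2,r5:3
  c2: issue SUB r4<-Add2  regs: r0:4,r1:1,r2:Add1,r3:1,r4:Add2,r5:3
  c3: CDB Add1=5; issue MUL r3<-Mul1  regs: r0:4,r1:1,r2:5,r3:Mul1,r4:Add2,r5:3
  c4: CDB Add2=3; issue ADD r5<-Add1  regs: r0:4,r1:1,r2:5,r3:Mul1,r4:3,r5:Add1
  c5: issue SUB r0<-Add2  regs: r0:Add2,r1:1,r2:5,r3:Mul1,r4:3,r5:Add1
  c6: CDB Add1=8; issue MUL r0<-Mul2  regs: r0:Mul2,r1:1,r2:5,r3:Mul1,r4:3,r5:8
  c7: CDB Add2=1; stall  regs: r0:Mul2,r1:1,r2:5,r3:Mul1,r4:3,r5:8
  c8: CDB Mul1=12; issue MUL r2<-Mul1  regs: r0:Mul2,r1:1,r2:Mul1,r3:12,r4:3,r5:8
  c9: issue SUB r1<-Add1  regs: r0:Mul2,r1:Add1,r2:Mul1,r3:12,r4:3,r5:8
  c10: issue SUB r1<-Add2  regs: r0:Mul2,r1:Add2,r2:Mul1,r3:12,r4:3,r5:8
  c11: CDB Mul2=8; issue MUL r2<-Mul2  regs: r0:8,r1:Add2,r2:Mul2,r3:12,r4:3,r5:8
  c12: CDB Mul1=60  regs: r0:8,r1:Add2,r2:Mul2,r3:12,r4:3,r5:8
  c13: CDB Add2=0  regs: r0:8,r1:0,r2:Mul2,r3:12,r4:3,r5:8
  c14: CDB Add1=-59  regs: r0:8,r1:0,r2:Mul2,r3:12,r4:3,r5:8

STATUS = VALUE 0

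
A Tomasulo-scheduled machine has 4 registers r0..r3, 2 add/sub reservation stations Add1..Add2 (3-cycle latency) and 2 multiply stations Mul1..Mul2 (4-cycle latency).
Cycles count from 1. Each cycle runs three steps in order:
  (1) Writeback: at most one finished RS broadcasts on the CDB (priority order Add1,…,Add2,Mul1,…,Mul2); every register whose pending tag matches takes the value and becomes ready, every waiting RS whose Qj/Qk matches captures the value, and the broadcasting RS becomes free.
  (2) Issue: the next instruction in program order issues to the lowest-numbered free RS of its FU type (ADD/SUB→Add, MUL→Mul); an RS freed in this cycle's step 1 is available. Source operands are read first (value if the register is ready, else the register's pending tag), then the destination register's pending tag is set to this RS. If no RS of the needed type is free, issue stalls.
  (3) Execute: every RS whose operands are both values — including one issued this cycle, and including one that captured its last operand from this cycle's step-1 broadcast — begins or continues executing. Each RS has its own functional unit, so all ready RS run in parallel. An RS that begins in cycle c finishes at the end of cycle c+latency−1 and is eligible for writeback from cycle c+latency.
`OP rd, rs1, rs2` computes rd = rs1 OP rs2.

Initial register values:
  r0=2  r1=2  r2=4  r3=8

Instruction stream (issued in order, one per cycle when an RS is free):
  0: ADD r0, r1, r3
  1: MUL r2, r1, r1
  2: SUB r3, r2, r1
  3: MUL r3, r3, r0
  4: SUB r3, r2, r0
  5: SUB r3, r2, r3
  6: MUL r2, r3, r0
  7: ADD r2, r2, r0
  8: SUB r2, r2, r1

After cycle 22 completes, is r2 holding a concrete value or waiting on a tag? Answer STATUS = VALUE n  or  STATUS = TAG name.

c1: issue ADD r0<-Add1 | r0:Add1,r1:2,r2:4,r3:8
c2: issue MUL r2<-Mul1 | r0:Add1,r1:2,r2:Mul1,r3:8
c3: issue SUB r3<-Add2 | r0:Add1,r1:2,r2:Mul1,r3:Add2
c4: CDB Add1=10; issue MUL r3<-Mul2 | r0:10,r1:2,r2:Mul1,r3:Mul2
c5: issue SUB r3<-Add1 | r0:10,r1:2,r2:Mul1,r3:Add1
c6: CDB Mul1=4; stall | r0:10,r1:2,r2:4,r3:Add1
c7: stall | r0:10,r1:2,r2:4,r3:Add1
c8: stall | r0:10,r1:2,r2:4,r3:Add1
c9: CDB Add1=-6; issue SUB r3<-Add1 | r0:10,r1:2,r2:4,r3:Add1
c10: CDB Add2=2; issue MUL r2<-Mul1 | r0:10,r1:2,r2:Mul1,r3:Add1
c11: issue ADD r2<-Add2 | r0:10,r1:2,r2:Add2,r3:Add1
c12: CDB Add1=10; issue SUB r2<-Add1 | r0:10,r1:2,r2:Add1,r3:10
c13: - | r0:10,r1:2,r2:Add1,r3:10
c14: CDB Mul2=20 | r0:10,r1:2,r2:Add1,r3:10
c15: - | r0:10,r1:2,r2:Add1,r3:10
c16: CDB Mul1=100 | r0:10,r1:2,r2:Add1,r3:10
c17: - | r0:10,r1:2,r2:Add1,r3:10
c18: - | r0:10,r1:2,r2:Add1,r3:10
c19: CDB Add2=110 | r0:10,r1:2,r2:Add1,r3:10
c20: - | r0:10,r1:2,r2:Add1,r3:10
c21: - | r0:10,r1:2,r2:Add1,r3:10
c22: CDB Add1=108 | r0:10,r1:2,r2:108,r3:10

STATUS = VALUE 108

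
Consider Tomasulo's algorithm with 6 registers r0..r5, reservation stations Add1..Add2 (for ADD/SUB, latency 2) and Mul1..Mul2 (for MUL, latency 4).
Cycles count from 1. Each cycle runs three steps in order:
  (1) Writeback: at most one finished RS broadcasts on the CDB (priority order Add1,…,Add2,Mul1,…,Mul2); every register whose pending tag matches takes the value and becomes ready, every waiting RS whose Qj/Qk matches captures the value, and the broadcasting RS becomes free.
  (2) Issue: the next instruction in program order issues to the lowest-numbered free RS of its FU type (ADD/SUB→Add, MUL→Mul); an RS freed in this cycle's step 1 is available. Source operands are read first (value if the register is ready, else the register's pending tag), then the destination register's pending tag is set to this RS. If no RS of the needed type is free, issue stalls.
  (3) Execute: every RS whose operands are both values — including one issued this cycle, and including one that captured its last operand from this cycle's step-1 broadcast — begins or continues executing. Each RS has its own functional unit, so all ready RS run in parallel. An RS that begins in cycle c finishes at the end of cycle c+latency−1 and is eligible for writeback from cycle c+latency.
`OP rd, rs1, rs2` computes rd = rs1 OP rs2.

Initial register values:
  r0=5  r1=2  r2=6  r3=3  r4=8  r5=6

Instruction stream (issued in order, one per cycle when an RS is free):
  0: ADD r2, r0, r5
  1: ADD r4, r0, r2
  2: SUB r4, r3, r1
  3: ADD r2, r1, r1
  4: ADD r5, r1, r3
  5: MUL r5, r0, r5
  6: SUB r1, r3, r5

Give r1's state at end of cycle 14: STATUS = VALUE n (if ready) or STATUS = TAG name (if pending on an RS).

STATUS = VALUE -22

  c1: issue ADD r2<-Add1  regs: r0:5,r1:2,r2:Add1,r3:3,r4:8,r5:6
  c2: issue ADD r4<-Add2  regs: r0:5,r1:2,r2:Add1,r3:3,r4:Add2,r5:6
  c3: CDB Add1=11; issue SUB r4<-Add1  regs: r0:5,r1:2,r2:11,r3:3,r4:Add1,r5:6
  c4: stall  regs: r0:5,r1:2,r2:11,r3:3,r4:Add1,r5:6
  c5: CDB Add1=1; issue ADD r2<-Add1  regs: r0:5,r1:2,r2:Add1,r3:3,r4:1,r5:6
  c6: CDB Add2=16; issue ADD r5<-Add2  regs: r0:5,r1:2,r2:Add1,r3:3,r4:1,r5:Add2
  c7: CDB Add1=4; issue MUL r5<-Mul1  regs: r0:5,r1:2,r2:4,r3:3,r4:1,r5:Mul1
  c8: CDB Add2=5; issue SUB r1<-Add1  regs: r0:5,r1:Add1,r2:4,r3:3,r4:1,r5:Mul1
  c9: -  regs: r0:5,r1:Add1,r2:4,r3:3,r4:1,r5:Mul1
  c10: -  regs: r0:5,r1:Add1,r2:4,r3:3,r4:1,r5:Mul1
  c11: -  regs: r0:5,r1:Add1,r2:4,r3:3,r4:1,r5:Mul1
  c12: CDB Mul1=25  regs: r0:5,r1:Add1,r2:4,r3:3,r4:1,r5:25
  c13: -  regs: r0:5,r1:Add1,r2:4,r3:3,r4:1,r5:25
  c14: CDB Add1=-22  regs: r0:5,r1:-22,r2:4,r3:3,r4:1,r5:25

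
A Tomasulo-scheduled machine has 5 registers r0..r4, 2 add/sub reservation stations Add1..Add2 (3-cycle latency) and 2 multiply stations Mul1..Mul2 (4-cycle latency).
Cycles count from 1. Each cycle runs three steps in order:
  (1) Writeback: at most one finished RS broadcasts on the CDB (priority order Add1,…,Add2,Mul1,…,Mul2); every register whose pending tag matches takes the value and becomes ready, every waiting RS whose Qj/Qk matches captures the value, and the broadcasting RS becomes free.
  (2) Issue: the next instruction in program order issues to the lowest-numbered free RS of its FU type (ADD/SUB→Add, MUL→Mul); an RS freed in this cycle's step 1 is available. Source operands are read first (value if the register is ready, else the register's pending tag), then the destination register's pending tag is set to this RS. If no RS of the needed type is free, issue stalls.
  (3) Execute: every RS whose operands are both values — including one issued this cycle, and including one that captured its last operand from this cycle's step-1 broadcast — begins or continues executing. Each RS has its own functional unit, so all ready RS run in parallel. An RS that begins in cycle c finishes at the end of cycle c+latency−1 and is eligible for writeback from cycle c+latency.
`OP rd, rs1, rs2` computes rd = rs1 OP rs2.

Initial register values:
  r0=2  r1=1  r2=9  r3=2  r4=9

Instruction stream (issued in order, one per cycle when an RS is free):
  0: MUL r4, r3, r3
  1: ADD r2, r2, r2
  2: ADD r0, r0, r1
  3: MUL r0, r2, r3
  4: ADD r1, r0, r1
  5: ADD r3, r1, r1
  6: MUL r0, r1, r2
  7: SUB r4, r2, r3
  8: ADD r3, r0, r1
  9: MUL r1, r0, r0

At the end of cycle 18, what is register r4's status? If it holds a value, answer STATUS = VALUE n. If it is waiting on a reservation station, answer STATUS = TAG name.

STATUS = VALUE -56

  c1: issue MUL r4<-Mul1  regs: r0:2,r1:1,r2:9,r3:2,r4:Mul1
  c2: issue ADD r2<-Add1  regs: r0:2,r1:1,r2:Add1,r3:2,r4:Mul1
  c3: issue ADD r0<-Add2  regs: r0:Add2,r1:1,r2:Add1,r3:2,r4:Mul1
  c4: issue MUL r0<-Mul2  regs: r0:Mul2,r1:1,r2:Add1,r3:2,r4:Mul1
  c5: CDB Add1=18; issue ADD r1<-Add1  regs: r0:Mul2,r1:Add1,r2:18,r3:2,r4:Mul1
  c6: CDB Add2=3; issue ADD r3<-Add2  regs: r0:Mul2,r1:Add1,r2:18,r3:Add2,r4:Mul1
  c7: CDB Mul1=4; issue MUL r0<-Mul1  regs: r0:Mul1,r1:Add1,r2:18,r3:Add2,r4:4
  c8: stall  regs: r0:Mul1,r1:Add1,r2:18,r3:Add2,r4:4
  c9: CDB Mul2=36; stall  regs: r0:Mul1,r1:Add1,r2:18,r3:Add2,r4:4
  c10: stall  regs: r0:Mul1,r1:Add1,r2:18,r3:Add2,r4:4
  c11: stall  regs: r0:Mul1,r1:Add1,r2:18,r3:Add2,r4:4
  c12: CDB Add1=37; issue SUB r4<-Add1  regs: r0:Mul1,r1:37,r2:18,r3:Add2,r4:Add1
  c13: stall  regs: r0:Mul1,r1:37,r2:18,r3:Add2,r4:Add1
  c14: stall  regs: r0:Mul1,r1:37,r2:18,r3:Add2,r4:Add1
  c15: CDB Add2=74; issue ADD r3<-Add2  regs: r0:Mul1,r1:37,r2:18,r3:Add2,r4:Add1
  c16: CDB Mul1=666; issue MUL r1<-Mul1  regs: r0:666,r1:Mul1,r2:18,r3:Add2,r4:Add1
  c17: -  regs: r0:666,r1:Mul1,r2:18,r3:Add2,r4:Add1
  c18: CDB Add1=-56  regs: r0:666,r1:Mul1,r2:18,r3:Add2,r4:-56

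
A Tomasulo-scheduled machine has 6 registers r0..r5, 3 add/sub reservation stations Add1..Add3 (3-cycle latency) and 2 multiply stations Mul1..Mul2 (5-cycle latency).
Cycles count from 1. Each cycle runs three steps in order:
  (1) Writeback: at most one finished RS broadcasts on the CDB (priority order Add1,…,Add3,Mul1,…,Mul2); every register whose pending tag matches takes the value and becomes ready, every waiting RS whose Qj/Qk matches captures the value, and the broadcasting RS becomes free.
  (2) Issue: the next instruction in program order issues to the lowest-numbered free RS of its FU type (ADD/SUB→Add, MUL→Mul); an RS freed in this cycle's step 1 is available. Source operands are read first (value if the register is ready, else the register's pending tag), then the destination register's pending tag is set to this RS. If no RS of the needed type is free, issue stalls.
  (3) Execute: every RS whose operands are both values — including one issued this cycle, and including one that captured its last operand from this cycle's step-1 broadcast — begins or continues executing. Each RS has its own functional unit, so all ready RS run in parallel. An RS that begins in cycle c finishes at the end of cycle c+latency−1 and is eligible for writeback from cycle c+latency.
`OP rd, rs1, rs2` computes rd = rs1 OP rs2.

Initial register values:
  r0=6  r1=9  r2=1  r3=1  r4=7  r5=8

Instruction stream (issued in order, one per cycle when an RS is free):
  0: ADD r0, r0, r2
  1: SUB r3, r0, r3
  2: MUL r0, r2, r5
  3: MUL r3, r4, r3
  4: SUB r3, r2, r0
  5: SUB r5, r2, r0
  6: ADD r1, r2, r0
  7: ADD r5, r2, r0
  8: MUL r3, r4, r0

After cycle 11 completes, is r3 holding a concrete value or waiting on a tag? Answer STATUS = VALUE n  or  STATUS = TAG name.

STATUS = VALUE -7

cycle 1: issue ADD r0<-Add1 // r0:Add1,r1:9,r2:1,r3:1,r4:7,r5:8
cycle 2: issue SUB r3<-Add2 // r0:Add1,r1:9,r2:1,r3:Add2,r4:7,r5:8
cycle 3: issue MUL r0<-Mul1 // r0:Mul1,r1:9,r2:1,r3:Add2,r4:7,r5:8
cycle 4: CDB Add1=7; issue MUL r3<-Mul2 // r0:Mul1,r1:9,r2:1,r3:Mul2,r4:7,r5:8
cycle 5: issue SUB r3<-Add1 // r0:Mul1,r1:9,r2:1,r3:Add1,r4:7,r5:8
cycle 6: issue SUB r5<-Add3 // r0:Mul1,r1:9,r2:1,r3:Add1,r4:7,r5:Add3
cycle 7: CDB Add2=6; issue ADD r1<-Add2 // r0:Mul1,r1:Add2,r2:1,r3:Add1,r4:7,r5:Add3
cycle 8: CDB Mul1=8; stall // r0:8,r1:Add2,r2:1,r3:Add1,r4:7,r5:Add3
cycle 9: stall // r0:8,r1:Add2,r2:1,r3:Add1,r4:7,r5:Add3
cycle 10: stall // r0:8,r1:Add2,r2:1,r3:Add1,r4:7,r5:Add3
cycle 11: CDB Add1=-7; issue ADD r5<-Add1 // r0:8,r1:Add2,r2:1,r3:-7,r4:7,r5:Add1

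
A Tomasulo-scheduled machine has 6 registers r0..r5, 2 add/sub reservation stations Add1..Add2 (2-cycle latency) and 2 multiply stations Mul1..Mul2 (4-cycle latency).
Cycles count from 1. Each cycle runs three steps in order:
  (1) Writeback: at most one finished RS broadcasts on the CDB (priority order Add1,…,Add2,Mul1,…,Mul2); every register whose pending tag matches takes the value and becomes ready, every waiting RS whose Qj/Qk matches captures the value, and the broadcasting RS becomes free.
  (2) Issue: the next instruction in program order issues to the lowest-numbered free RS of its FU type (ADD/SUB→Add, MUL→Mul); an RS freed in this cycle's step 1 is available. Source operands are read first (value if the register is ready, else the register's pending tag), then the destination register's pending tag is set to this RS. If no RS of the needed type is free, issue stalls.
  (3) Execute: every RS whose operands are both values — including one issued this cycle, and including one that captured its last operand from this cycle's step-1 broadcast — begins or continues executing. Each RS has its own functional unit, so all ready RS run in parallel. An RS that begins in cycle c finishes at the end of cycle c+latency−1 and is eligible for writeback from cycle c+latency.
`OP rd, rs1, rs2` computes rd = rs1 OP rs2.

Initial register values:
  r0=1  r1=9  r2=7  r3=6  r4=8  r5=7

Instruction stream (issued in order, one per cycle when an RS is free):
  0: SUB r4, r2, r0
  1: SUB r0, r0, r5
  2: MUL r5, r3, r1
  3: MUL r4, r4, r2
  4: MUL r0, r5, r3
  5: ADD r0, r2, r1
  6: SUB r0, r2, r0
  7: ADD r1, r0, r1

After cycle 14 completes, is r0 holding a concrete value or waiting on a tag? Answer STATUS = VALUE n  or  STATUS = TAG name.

  c1: issue SUB r4<-Add1  regs: r0:1,r1:9,r2:7,r3:6,r4:Add1,r5:7
  c2: issue SUB r0<-Add2  regs: r0:Add2,r1:9,r2:7,r3:6,r4:Add1,r5:7
  c3: CDB Add1=6; issue MUL r5<-Mul1  regs: r0:Add2,r1:9,r2:7,r3:6,r4:6,r5:Mul1
  c4: CDB Add2=-6; issue MUL r4<-Mul2  regs: r0:-6,r1:9,r2:7,r3:6,r4:Mul2,r5:Mul1
  c5: stall  regs: r0:-6,r1:9,r2:7,r3:6,r4:Mul2,r5:Mul1
  c6: stall  regs: r0:-6,r1:9,r2:7,r3:6,r4:Mul2,r5:Mul1
  c7: CDB Mul1=54; issue MUL r0<-Mul1  regs: r0:Mul1,r1:9,r2:7,r3:6,r4:Mul2,r5:54
  c8: CDB Mul2=42; issue ADD r0<-Add1  regs: r0:Add1,r1:9,r2:7,r3:6,r4:42,r5:54
  c9: issue SUB r0<-Add2  regs: r0:Add2,r1:9,r2:7,r3:6,r4:42,r5:54
  c10: CDB Add1=16; issue ADD r1<-Add1  regs: r0:Add2,r1:Add1,r2:7,r3:6,r4:42,r5:54
  c11: CDB Mul1=324  regs: r0:Add2,r1:Add1,r2:7,r3:6,r4:42,r5:54
  c12: CDB Add2=-9  regs: r0:-9,r1:Add1,r2:7,r3:6,r4:42,r5:54
  c13: -  regs: r0:-9,r1:Add1,r2:7,r3:6,r4:42,r5:54
  c14: CDB Add1=0  regs: r0:-9,r1:0,r2:7,r3:6,r4:42,r5:54

STATUS = VALUE -9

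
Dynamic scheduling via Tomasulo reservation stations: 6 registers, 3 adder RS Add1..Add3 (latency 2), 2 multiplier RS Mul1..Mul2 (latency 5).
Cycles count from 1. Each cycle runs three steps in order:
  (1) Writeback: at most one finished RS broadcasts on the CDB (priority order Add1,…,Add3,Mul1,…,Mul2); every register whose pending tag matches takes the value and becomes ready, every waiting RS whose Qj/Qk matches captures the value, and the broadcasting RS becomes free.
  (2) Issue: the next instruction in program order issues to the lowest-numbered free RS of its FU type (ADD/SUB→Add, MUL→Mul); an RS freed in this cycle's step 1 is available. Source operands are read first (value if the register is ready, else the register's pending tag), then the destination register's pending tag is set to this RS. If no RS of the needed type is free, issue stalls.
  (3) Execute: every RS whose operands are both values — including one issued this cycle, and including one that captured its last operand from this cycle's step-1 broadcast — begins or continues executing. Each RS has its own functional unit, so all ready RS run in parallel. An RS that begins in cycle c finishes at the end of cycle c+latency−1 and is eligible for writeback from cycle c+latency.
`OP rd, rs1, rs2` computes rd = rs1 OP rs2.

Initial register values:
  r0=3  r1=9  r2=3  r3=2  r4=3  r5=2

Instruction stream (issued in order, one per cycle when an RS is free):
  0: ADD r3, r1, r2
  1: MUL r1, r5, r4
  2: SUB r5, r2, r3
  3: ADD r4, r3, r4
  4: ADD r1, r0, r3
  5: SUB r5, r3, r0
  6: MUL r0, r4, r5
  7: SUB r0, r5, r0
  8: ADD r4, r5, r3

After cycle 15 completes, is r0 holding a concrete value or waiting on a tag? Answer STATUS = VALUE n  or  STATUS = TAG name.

STATUS = VALUE -126

c1: issue ADD r3<-Add1 | r0:3,r1:9,r2:3,r3:Add1,r4:3,r5:2
c2: issue MUL r1<-Mul1 | r0:3,r1:Mul1,r2:3,r3:Add1,r4:3,r5:2
c3: CDB Add1=12; issue SUB r5<-Add1 | r0:3,r1:Mul1,r2:3,r3:12,r4:3,r5:Add1
c4: issue ADD r4<-Add2 | r0:3,r1:Mul1,r2:3,r3:12,r4:Add2,r5:Add1
c5: CDB Add1=-9; issue ADD r1<-Add1 | r0:3,r1:Add1,r2:3,r3:12,r4:Add2,r5:-9
c6: CDB Add2=15; issue SUB r5<-Add2 | r0:3,r1:Add1,r2:3,r3:12,r4:15,r5:Add2
c7: CDB Add1=15; issue MUL r0<-Mul2 | r0:Mul2,r1:15,r2:3,r3:12,r4:15,r5:Add2
c8: CDB Add2=9; issue SUB r0<-Add1 | r0:Add1,r1:15,r2:3,r3:12,r4:15,r5:9
c9: CDB Mul1=6; issue ADD r4<-Add2 | r0:Add1,r1:15,r2:3,r3:12,r4:Add2,r5:9
c10: - | r0:Add1,r1:15,r2:3,r3:12,r4:Add2,r5:9
c11: CDB Add2=21 | r0:Add1,r1:15,r2:3,r3:12,r4:21,r5:9
c12: - | r0:Add1,r1:15,r2:3,r3:12,r4:21,r5:9
c13: CDB Mul2=135 | r0:Add1,r1:15,r2:3,r3:12,r4:21,r5:9
c14: - | r0:Add1,r1:15,r2:3,r3:12,r4:21,r5:9
c15: CDB Add1=-126 | r0:-126,r1:15,r2:3,r3:12,r4:21,r5:9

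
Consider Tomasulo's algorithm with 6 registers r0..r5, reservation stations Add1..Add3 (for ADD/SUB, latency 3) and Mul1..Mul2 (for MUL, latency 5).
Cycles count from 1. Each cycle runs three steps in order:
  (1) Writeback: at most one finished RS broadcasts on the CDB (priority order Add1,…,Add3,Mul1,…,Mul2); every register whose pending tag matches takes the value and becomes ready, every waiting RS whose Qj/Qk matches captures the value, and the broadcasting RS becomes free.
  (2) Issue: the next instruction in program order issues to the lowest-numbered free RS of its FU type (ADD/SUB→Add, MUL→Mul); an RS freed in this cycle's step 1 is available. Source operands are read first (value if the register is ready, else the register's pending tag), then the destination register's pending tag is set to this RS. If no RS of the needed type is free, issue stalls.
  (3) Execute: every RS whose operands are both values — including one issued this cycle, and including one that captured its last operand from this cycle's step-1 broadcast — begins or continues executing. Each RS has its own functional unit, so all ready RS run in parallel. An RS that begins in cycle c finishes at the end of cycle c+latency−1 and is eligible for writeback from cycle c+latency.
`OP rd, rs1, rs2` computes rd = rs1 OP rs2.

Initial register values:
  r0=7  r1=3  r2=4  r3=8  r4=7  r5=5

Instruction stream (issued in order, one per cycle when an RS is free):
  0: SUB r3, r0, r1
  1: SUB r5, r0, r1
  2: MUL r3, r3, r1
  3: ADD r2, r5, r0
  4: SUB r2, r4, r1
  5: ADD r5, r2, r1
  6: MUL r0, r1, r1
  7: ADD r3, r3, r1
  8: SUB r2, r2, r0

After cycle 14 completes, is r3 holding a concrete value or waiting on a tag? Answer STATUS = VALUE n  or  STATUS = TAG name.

  c1: issue SUB r3<-Add1  regs: r0:7,r1:3,r2:4,r3:Add1,r4:7,r5:5
  c2: issue SUB r5<-Add2  regs: r0:7,r1:3,r2:4,r3:Add1,r4:7,r5:Add2
  c3: issue MUL r3<-Mul1  regs: r0:7,r1:3,r2:4,r3:Mul1,r4:7,r5:Add2
  c4: CDB Add1=4; issue ADD r2<-Add1  regs: r0:7,r1:3,r2:Add1,r3:Mul1,r4:7,r5:Add2
  c5: CDB Add2=4; issue SUB r2<-Add2  regs: r0:7,r1:3,r2:Add2,r3:Mul1,r4:7,r5:4
  c6: issue ADD r5<-Add3  regs: r0:7,r1:3,r2:Add2,r3:Mul1,r4:7,r5:Add3
  c7: issue MUL r0<-Mul2  regs: r0:Mul2,r1:3,r2:Add2,r3:Mul1,r4:7,r5:Add3
  c8: CDB Add1=11; issue ADD r3<-Add1  regs: r0:Mul2,r1:3,r2:Add2,r3:Add1,r4:7,r5:Add3
  c9: CDB Add2=4; issue SUB r2<-Add2  regs: r0:Mul2,r1:3,r2:Add2,r3:Add1,r4:7,r5:Add3
  c10: CDB Mul1=12  regs: r0:Mul2,r1:3,r2:Add2,r3:Add1,r4:7,r5:Add3
  c11: -  regs: r0:Mul2,r1:3,r2:Add2,r3:Add1,r4:7,r5:Add3
  c12: CDB Add3=7  regs: r0:Mul2,r1:3,r2:Add2,r3:Add1,r4:7,r5:7
  c13: CDB Add1=15  regs: r0:Mul2,r1:3,r2:Add2,r3:15,r4:7,r5:7
  c14: CDB Mul2=9  regs: r0:9,r1:3,r2:Add2,r3:15,r4:7,r5:7

STATUS = VALUE 15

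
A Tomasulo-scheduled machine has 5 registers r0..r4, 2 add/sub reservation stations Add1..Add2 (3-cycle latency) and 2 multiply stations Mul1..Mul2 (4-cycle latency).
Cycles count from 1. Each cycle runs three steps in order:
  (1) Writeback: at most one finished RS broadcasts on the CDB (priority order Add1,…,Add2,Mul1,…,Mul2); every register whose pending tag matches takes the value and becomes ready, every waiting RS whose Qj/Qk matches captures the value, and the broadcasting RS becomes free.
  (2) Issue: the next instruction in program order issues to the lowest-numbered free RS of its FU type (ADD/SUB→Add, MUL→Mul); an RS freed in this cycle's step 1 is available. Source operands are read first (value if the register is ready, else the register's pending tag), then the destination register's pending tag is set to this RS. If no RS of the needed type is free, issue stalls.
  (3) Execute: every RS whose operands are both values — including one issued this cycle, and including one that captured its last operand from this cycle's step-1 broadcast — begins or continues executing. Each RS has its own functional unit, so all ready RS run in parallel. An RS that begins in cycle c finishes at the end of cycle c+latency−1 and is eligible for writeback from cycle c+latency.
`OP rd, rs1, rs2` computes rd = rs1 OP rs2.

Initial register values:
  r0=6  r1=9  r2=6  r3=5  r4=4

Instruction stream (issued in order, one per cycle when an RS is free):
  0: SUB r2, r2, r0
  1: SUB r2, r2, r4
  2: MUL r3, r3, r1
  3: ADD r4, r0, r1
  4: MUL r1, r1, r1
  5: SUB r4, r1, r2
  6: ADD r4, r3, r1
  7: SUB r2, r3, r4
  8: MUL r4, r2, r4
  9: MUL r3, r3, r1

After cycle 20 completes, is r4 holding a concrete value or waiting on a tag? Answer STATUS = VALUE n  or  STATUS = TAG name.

cycle 1: issue SUB r2<-Add1 // r0:6,r1:9,r2:Add1,r3:5,r4:4
cycle 2: issue SUB r2<-Add2 // r0:6,r1:9,r2:Add2,r3:5,r4:4
cycle 3: issue MUL r3<-Mul1 // r0:6,r1:9,r2:Add2,r3:Mul1,r4:4
cycle 4: CDB Add1=0; issue ADD r4<-Add1 // r0:6,r1:9,r2:Add2,r3:Mul1,r4:Add1
cycle 5: issue MUL r1<-Mul2 // r0:6,r1:Mul2,r2:Add2,r3:Mul1,r4:Add1
cycle 6: stall // r0:6,r1:Mul2,r2:Add2,r3:Mul1,r4:Add1
cycle 7: CDB Add1=15; issue SUB r4<-Add1 // r0:6,r1:Mul2,r2:Add2,r3:Mul1,r4:Add1
cycle 8: CDB Add2=-4; issue ADD r4<-Add2 // r0:6,r1:Mul2,r2:-4,r3:Mul1,r4:Add2
cycle 9: CDB Mul1=45; stall // r0:6,r1:Mul2,r2:-4,r3:45,r4:Add2
cycle 10: CDB Mul2=81; stall // r0:6,r1:81,r2:-4,r3:45,r4:Add2
cycle 11: stall // r0:6,r1:81,r2:-4,r3:45,r4:Add2
cycle 12: stall // r0:6,r1:81,r2:-4,r3:45,r4:Add2
cycle 13: CDB Add1=85; issue SUB r2<-Add1 // r0:6,r1:81,r2:Add1,r3:45,r4:Add2
cycle 14: CDB Add2=126; issue MUL r4<-Mul1 // r0:6,r1:81,r2:Add1,r3:45,r4:Mul1
cycle 15: issue MUL r3<-Mul2 // r0:6,r1:81,r2:Add1,r3:Mul2,r4:Mul1
cycle 16: - // r0:6,r1:81,r2:Add1,r3:Mul2,r4:Mul1
cycle 17: CDB Add1=-81 // r0:6,r1:81,r2:-81,r3:Mul2,r4:Mul1
cycle 18: - // r0:6,r1:81,r2:-81,r3:Mul2,r4:Mul1
cycle 19: CDB Mul2=3645 // r0:6,r1:81,r2:-81,r3:3645,r4:Mul1
cycle 20: - // r0:6,r1:81,r2:-81,r3:3645,r4:Mul1

STATUS = TAG Mul1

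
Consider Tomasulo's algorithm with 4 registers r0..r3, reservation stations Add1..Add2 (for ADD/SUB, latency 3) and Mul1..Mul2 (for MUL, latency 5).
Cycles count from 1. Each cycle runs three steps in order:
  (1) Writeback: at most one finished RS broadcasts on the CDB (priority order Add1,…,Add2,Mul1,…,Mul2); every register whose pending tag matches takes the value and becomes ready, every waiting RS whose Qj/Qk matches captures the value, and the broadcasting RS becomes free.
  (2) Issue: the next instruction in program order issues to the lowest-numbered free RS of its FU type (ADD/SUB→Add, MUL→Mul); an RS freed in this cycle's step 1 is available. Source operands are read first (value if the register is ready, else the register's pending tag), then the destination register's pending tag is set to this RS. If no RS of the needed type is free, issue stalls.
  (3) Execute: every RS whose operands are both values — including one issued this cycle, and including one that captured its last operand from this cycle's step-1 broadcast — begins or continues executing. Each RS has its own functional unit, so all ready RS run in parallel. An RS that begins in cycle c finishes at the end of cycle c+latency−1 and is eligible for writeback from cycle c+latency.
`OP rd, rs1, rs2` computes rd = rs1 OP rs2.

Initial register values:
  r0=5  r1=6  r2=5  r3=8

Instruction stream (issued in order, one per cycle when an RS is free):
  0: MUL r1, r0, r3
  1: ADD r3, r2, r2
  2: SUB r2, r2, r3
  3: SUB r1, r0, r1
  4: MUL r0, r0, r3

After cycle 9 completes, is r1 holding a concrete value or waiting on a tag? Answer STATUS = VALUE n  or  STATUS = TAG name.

STATUS = VALUE -35

  c1: issue MUL r1<-Mul1  regs: r0:5,r1:Mul1,r2:5,r3:8
  c2: issue ADD r3<-Add1  regs: r0:5,r1:Mul1,r2:5,r3:Add1
  c3: issue SUB r2<-Add2  regs: r0:5,r1:Mul1,r2:Add2,r3:Add1
  c4: stall  regs: r0:5,r1:Mul1,r2:Add2,r3:Add1
  c5: CDB Add1=10; issue SUB r1<-Add1  regs: r0:5,r1:Add1,r2:Add2,r3:10
  c6: CDB Mul1=40; issue MUL r0<-Mul1  regs: r0:Mul1,r1:Add1,r2:Add2,r3:10
  c7: -  regs: r0:Mul1,r1:Add1,r2:Add2,r3:10
  c8: CDB Add2=-5  regs: r0:Mul1,r1:Add1,r2:-5,r3:10
  c9: CDB Add1=-35  regs: r0:Mul1,r1:-35,r2:-5,r3:10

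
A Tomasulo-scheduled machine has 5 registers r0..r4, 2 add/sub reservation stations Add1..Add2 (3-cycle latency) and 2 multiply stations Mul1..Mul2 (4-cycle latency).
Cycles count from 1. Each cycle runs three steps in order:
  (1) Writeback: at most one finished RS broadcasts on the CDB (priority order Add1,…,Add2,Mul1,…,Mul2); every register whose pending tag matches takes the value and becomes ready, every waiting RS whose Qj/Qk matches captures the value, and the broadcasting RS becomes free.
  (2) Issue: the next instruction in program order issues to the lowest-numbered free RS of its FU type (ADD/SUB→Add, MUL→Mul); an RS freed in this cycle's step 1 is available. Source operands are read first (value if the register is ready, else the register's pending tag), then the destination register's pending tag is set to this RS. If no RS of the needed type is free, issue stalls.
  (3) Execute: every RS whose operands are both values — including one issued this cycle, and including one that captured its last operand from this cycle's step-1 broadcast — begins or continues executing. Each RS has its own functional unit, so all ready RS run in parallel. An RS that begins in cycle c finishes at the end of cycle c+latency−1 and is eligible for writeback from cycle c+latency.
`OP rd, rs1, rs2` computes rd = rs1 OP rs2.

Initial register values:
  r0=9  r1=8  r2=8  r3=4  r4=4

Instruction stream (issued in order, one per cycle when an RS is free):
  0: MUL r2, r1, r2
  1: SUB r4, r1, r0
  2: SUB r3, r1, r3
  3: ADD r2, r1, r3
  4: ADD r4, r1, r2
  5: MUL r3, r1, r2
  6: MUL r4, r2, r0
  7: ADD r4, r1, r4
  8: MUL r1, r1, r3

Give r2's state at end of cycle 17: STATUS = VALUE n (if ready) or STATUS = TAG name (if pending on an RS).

  c1: issue MUL r2<-Mul1  regs: r0:9,r1:8,r2:Mul1,r3:4,r4:4
  c2: issue SUB r4<-Add1  regs: r0:9,r1:8,r2:Mul1,r3:4,r4:Add1
  c3: issue SUB r3<-Add2  regs: r0:9,r1:8,r2:Mul1,r3:Add2,r4:Add1
  c4: stall  regs: r0:9,r1:8,r2:Mul1,r3:Add2,r4:Add1
  c5: CDB Add1=-1; issue ADD r2<-Add1  regs: r0:9,r1:8,r2:Add1,r3:Add2,r4:-1
  c6: CDB Add2=4; issue ADD r4<-Add2  regs: r0:9,r1:8,r2:Add1,r3:4,r4:Add2
  c7: CDB Mul1=64; issue MUL r3<-Mul1  regs: r0:9,r1:8,r2:Add1,r3:Mul1,r4:Add2
  c8: issue MUL r4<-Mul2  regs: r0:9,r1:8,r2:Add1,r3:Mul1,r4:Mul2
  c9: CDB Add1=12; issue ADD r4<-Add1  regs: r0:9,r1:8,r2:12,r3:Mul1,r4:Add1
  c10: stall  regs: r0:9,r1:8,r2:12,r3:Mul1,r4:Add1
  c11: stall  regs: r0:9,r1:8,r2:12,r3:Mul1,r4:Add1
  c12: CDB Add2=20; stall  regs: r0:9,r1:8,r2:12,r3:Mul1,r4:Add1
  c13: CDB Mul1=96; issue MUL r1<-Mul1  regs: r0:9,r1:Mul1,r2:12,r3:96,r4:Add1
  c14: CDB Mul2=108  regs: r0:9,r1:Mul1,r2:12,r3:96,r4:Add1
  c15: -  regs: r0:9,r1:Mul1,r2:12,r3:96,r4:Add1
  c16: -  regs: r0:9,r1:Mul1,r2:12,r3:96,r4:Add1
  c17: CDB Add1=116  regs: r0:9,r1:Mul1,r2:12,r3:96,r4:116

STATUS = VALUE 12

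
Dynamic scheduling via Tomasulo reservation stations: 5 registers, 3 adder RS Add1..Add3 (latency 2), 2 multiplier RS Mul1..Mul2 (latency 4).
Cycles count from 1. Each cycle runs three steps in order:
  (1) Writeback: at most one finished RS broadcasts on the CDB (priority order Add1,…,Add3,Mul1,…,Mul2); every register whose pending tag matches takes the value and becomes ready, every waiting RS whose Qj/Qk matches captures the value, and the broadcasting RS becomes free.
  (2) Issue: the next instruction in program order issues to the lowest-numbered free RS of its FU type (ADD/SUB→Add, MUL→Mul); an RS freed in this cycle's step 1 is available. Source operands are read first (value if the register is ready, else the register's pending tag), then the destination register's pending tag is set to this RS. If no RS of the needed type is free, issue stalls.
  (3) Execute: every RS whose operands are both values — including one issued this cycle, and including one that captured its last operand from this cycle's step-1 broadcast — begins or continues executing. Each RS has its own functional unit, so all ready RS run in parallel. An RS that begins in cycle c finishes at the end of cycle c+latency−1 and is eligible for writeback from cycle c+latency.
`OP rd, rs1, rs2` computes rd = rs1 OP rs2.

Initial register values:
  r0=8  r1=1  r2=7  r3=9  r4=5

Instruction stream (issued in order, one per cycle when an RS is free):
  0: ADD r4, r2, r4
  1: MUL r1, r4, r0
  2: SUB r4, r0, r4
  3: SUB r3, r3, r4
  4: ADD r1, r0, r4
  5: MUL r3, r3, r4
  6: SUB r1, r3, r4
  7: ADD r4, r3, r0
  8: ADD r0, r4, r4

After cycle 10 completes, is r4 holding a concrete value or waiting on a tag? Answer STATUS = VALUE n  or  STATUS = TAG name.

cycle 1: issue ADD r4<-Add1 // r0:8,r1:1,r2:7,r3:9,r4:Add1
cycle 2: issue MUL r1<-Mul1 // r0:8,r1:Mul1,r2:7,r3:9,r4:Add1
cycle 3: CDB Add1=12; issue SUB r4<-Add1 // r0:8,r1:Mul1,r2:7,r3:9,r4:Add1
cycle 4: issue SUB r3<-Add2 // r0:8,r1:Mul1,r2:7,r3:Add2,r4:Add1
cycle 5: CDB Add1=-4; issue ADD r1<-Add1 // r0:8,r1:Add1,r2:7,r3:Add2,r4:-4
cycle 6: issue MUL r3<-Mul2 // r0:8,r1:Add1,r2:7,r3:Mul2,r4:-4
cycle 7: CDB Add1=4; issue SUB r1<-Add1 // r0:8,r1:Add1,r2:7,r3:Mul2,r4:-4
cycle 8: CDB Add2=13; issue ADD r4<-Add2 // r0:8,r1:Add1,r2:7,r3:Mul2,r4:Add2
cycle 9: CDB Mul1=96; issue ADD r0<-Add3 // r0:Add3,r1:Add1,r2:7,r3:Mul2,r4:Add2
cycle 10: - // r0:Add3,r1:Add1,r2:7,r3:Mul2,r4:Add2

STATUS = TAG Add2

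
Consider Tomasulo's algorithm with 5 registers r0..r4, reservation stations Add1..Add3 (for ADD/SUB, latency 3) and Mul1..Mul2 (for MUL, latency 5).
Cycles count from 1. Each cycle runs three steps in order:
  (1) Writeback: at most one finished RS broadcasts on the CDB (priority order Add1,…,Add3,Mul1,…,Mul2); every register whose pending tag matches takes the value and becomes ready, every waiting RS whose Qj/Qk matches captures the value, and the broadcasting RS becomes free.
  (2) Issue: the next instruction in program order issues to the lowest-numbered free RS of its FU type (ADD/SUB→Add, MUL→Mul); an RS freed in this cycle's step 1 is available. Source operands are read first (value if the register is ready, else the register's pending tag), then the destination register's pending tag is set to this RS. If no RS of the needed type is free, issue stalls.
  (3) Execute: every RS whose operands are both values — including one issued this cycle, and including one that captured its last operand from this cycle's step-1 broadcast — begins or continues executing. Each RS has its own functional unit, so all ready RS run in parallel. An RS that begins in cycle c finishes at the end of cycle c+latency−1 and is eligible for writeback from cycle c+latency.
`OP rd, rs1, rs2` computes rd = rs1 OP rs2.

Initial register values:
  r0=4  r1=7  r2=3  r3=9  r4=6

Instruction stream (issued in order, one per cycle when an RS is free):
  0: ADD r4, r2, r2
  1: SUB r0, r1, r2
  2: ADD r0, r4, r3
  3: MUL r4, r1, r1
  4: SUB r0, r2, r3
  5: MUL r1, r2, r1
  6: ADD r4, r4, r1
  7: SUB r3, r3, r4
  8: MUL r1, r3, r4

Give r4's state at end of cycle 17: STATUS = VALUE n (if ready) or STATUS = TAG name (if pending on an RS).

STATUS = VALUE 70

cycle 1: issue ADD r4<-Add1 // r0:4,r1:7,r2:3,r3:9,r4:Add1
cycle 2: issue SUB r0<-Add2 // r0:Add2,r1:7,r2:3,r3:9,r4:Add1
cycle 3: issue ADD r0<-Add3 // r0:Add3,r1:7,r2:3,r3:9,r4:Add1
cycle 4: CDB Add1=6; issue MUL r4<-Mul1 // r0:Add3,r1:7,r2:3,r3:9,r4:Mul1
cycle 5: CDB Add2=4; issue SUB r0<-Add1 // r0:Add1,r1:7,r2:3,r3:9,r4:Mul1
cycle 6: issue MUL r1<-Mul2 // r0:Add1,r1:Mul2,r2:3,r3:9,r4:Mul1
cycle 7: CDB Add3=15; issue ADD r4<-Add2 // r0:Add1,r1:Mul2,r2:3,r3:9,r4:Add2
cycle 8: CDB Add1=-6; issue SUB r3<-Add1 // r0:-6,r1:Mul2,r2:3,r3:Add1,r4:Add2
cycle 9: CDB Mul1=49; issue MUL r1<-Mul1 // r0:-6,r1:Mul1,r2:3,r3:Add1,r4:Add2
cycle 10: - // r0:-6,r1:Mul1,r2:3,r3:Add1,r4:Add2
cycle 11: CDB Mul2=21 // r0:-6,r1:Mul1,r2:3,r3:Add1,r4:Add2
cycle 12: - // r0:-6,r1:Mul1,r2:3,r3:Add1,r4:Add2
cycle 13: - // r0:-6,r1:Mul1,r2:3,r3:Add1,r4:Add2
cycle 14: CDB Add2=70 // r0:-6,r1:Mul1,r2:3,r3:Add1,r4:70
cycle 15: - // r0:-6,r1:Mul1,r2:3,r3:Add1,r4:70
cycle 16: - // r0:-6,r1:Mul1,r2:3,r3:Add1,r4:70
cycle 17: CDB Add1=-61 // r0:-6,r1:Mul1,r2:3,r3:-61,r4:70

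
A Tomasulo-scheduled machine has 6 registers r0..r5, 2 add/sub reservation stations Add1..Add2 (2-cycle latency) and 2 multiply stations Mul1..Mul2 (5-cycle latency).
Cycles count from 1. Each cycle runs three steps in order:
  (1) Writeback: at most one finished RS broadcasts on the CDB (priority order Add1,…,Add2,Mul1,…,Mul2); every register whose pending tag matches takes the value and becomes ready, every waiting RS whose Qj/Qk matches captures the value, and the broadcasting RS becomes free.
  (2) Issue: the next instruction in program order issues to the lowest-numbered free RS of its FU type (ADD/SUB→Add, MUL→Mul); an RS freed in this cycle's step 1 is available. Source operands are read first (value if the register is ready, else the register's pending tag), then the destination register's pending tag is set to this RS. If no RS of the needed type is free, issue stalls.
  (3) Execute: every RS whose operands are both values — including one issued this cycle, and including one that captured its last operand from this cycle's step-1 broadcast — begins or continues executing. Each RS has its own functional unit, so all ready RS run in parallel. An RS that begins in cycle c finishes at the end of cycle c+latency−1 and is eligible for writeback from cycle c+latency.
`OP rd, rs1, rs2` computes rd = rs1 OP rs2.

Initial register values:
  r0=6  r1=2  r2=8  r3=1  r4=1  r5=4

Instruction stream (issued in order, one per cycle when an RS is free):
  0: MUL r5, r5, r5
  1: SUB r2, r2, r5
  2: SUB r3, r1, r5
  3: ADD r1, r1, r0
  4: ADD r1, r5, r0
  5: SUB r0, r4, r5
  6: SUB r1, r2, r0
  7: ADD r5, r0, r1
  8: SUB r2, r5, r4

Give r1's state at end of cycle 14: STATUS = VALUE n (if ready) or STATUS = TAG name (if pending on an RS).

cycle 1: issue MUL r5<-Mul1 // r0:6,r1:2,r2:8,r3:1,r4:1,r5:Mul1
cycle 2: issue SUB r2<-Add1 // r0:6,r1:2,r2:Add1,r3:1,r4:1,r5:Mul1
cycle 3: issue SUB r3<-Add2 // r0:6,r1:2,r2:Add1,r3:Add2,r4:1,r5:Mul1
cycle 4: stall // r0:6,r1:2,r2:Add1,r3:Add2,r4:1,r5:Mul1
cycle 5: stall // r0:6,r1:2,r2:Add1,r3:Add2,r4:1,r5:Mul1
cycle 6: CDB Mul1=16; stall // r0:6,r1:2,r2:Add1,r3:Add2,r4:1,r5:16
cycle 7: stall // r0:6,r1:2,r2:Add1,r3:Add2,r4:1,r5:16
cycle 8: CDB Add1=-8; issue ADD r1<-Add1 // r0:6,r1:Add1,r2:-8,r3:Add2,r4:1,r5:16
cycle 9: CDB Add2=-14; issue ADD r1<-Add2 // r0:6,r1:Add2,r2:-8,r3:-14,r4:1,r5:16
cycle 10: CDB Add1=8; issue SUB r0<-Add1 // r0:Add1,r1:Add2,r2:-8,r3:-14,r4:1,r5:16
cycle 11: CDB Add2=22; issue SUB r1<-Add2 // r0:Add1,r1:Add2,r2:-8,r3:-14,r4:1,r5:16
cycle 12: CDB Add1=-15; issue ADD r5<-Add1 // r0:-15,r1:Add2,r2:-8,r3:-14,r4:1,r5:Add1
cycle 13: stall // r0:-15,r1:Add2,r2:-8,r3:-14,r4:1,r5:Add1
cycle 14: CDB Add2=7; issue SUB r2<-Add2 // r0:-15,r1:7,r2:Add2,r3:-14,r4:1,r5:Add1

STATUS = VALUE 7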